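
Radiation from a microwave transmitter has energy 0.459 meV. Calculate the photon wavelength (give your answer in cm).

First convert: E = 0.459 meV = 7.3540 × 10^-23 J.
The photon relation is λ = hc/E, giving λ = 0.002701 m.
Converting to cm: λ = 0.2701 cm ≈ 0.270 cm.

0.270 cm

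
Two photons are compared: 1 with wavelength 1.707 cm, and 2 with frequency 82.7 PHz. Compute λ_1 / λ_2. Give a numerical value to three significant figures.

4.71 × 10^6

λ_1 = 0.01707 m (from wavelength = 1.707 cm, via λ given directly).
λ_2 = 3.625 × 10^-9 m (from frequency = 82.7 PHz, via λ = c/f).
Ratio = 0.01707 / 3.625 × 10^-9 = 4.71 × 10^6.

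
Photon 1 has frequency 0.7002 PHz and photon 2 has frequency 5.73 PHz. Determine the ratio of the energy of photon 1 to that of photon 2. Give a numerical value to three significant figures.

E_1 = 4.640e-19 J (from frequency = 0.7002 PHz, via E = hf).
E_2 = 3.797e-18 J (from frequency = 5.73 PHz, via E = hf).
Ratio = 4.640e-19 / 3.797e-18 = 0.122.

0.122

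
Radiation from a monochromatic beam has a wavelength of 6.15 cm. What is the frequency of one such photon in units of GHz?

Take c = 2.99792458e8 m/s.
Convert to SI: λ = 6.15 cm = 0.0615 m.
Since f = c/λ for a photon, f = 4.875e9 Hz.
Converting to GHz: f = 4.875 GHz ≈ 4.87 GHz.

4.87 GHz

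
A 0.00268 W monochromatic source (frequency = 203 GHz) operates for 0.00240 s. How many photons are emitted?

4.78e16 photons

Total energy: E_total = P·t = 0.00268 × 0.00240 = 6.432e-6 J.
Per-photon energy: E = 1.345e-22 J.
N = E_total / E_photon = 4.78e16.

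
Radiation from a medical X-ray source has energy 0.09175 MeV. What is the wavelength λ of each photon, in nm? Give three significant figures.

In SI units: E = 0.09175 MeV = 1.4700·10^-14 J.
The photon relation is λ = hc/E, giving λ = 1.351·10^-11 m.
Converting to nm: λ = 0.01351 nm ≈ 0.0135 nm.

0.0135 nm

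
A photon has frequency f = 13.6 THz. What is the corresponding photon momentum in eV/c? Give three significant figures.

Use h = 6.62607015·10^-34 J·s, c = 2.99792458·10^8 m/s, 1 eV = 1.602176634·10^-19 J.
First convert: f = 13.6 THz = 1.36·10^13 Hz.
Apply p = hf/c: p = 3.006·10^-29 kg·m/s.
Converting to eV/c: p = 0.05625 eV/c ≈ 0.0562 eV/c.

0.0562 eV/c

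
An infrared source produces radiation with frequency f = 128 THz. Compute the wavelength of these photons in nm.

Convert to SI: f = 128 THz = 1.28e14 Hz.
For a photon λ = c/f, so λ = 2.342e-6 m.
Converting to nm: λ = 2342 nm ≈ 2340 nm.

2340 nm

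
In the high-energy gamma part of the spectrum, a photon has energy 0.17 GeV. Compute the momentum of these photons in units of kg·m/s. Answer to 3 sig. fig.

9.09e-20 kg·m/s

(c = 2.99792458e8 m/s, 1 eV = 1.602176634e-19 J.)
Convert to SI: E = 0.17 GeV = 2.7237e-11 J.
The photon relation is p = E/c, giving p = 9.085e-20 kg·m/s.
So p ≈ 9.09e-20 kg·m/s.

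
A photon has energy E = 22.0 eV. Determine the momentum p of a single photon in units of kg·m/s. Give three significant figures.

1.18e-26 kg·m/s

(c = 2.99792458e8 m/s, 1 eV = 1.602176634e-19 J.)
Convert to SI: E = 22.0 eV = 3.5248e-18 J.
Since p = E/c for a photon, p = 1.176e-26 kg·m/s.
So p ≈ 1.18e-26 kg·m/s.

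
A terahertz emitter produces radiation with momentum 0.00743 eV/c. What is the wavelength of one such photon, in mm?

0.167 mm

Use h = 6.62607015e-34 J·s, c = 2.99792458e8 m/s, 1 eV = 1.602176634e-19 J.
In SI units: p = 0.00743 eV/c = 3.9708e-30 kg·m/s.
Apply λ = h/p: λ = 1.669e-4 m.
Converting to mm: λ = 0.1669 mm ≈ 0.167 mm.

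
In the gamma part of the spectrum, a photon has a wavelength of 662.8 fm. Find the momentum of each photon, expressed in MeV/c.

Use h = 6.62607015 × 10^-34 J·s, c = 2.99792458 × 10^8 m/s, 1 eV = 1.602176634 × 10^-19 J.
First convert: λ = 662.8 fm = 6.628 × 10^-13 m.
The photon relation is p = h/λ, giving p = 9.997 × 10^-22 kg·m/s.
Converting to MeV/c: p = 1.871 MeV/c ≈ 1.87 MeV/c.

1.87 MeV/c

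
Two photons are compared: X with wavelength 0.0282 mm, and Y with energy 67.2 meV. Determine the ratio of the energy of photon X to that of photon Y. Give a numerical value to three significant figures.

E_X = 7.044 × 10^-21 J (from wavelength = 0.0282 mm, via E = hc/λ).
E_Y = 1.077 × 10^-20 J (from energy = 67.2 meV, via E given directly).
Ratio = 7.044 × 10^-21 / 1.077 × 10^-20 = 0.654.

0.654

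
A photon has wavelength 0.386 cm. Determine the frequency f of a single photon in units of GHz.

(c = 2.99792458e8 m/s.)
First convert: λ = 0.386 cm = 0.00386 m.
Apply f = c/λ: f = 7.767e10 Hz.
Converting to GHz: f = 77.67 GHz ≈ 77.7 GHz.

77.7 GHz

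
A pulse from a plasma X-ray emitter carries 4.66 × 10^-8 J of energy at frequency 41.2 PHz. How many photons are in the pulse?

Per-photon energy: E = 2.730 × 10^-17 J (from frequency = 41.2 PHz).
N = E_total / E_photon = 4.66 × 10^-8 J / 2.730 × 10^-17 J = 1.71 × 10^9.

1.71 × 10^9 photons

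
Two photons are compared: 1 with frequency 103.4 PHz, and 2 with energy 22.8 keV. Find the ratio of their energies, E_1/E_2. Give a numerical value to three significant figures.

E_1 = 6.851e-17 J (from frequency = 103.4 PHz, via E = hf).
E_2 = 3.653e-15 J (from energy = 22.8 keV, via E given directly).
Ratio = 6.851e-17 / 3.653e-15 = 0.0188.

0.0188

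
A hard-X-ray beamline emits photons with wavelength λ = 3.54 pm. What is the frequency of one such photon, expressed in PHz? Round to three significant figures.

8.47e4 PHz

Convert to SI: λ = 3.54 pm = 3.54e-12 m.
Apply f = c/λ: f = 8.469e19 Hz.
Converting to PHz: f = 84690 PHz ≈ 8.47e4 PHz.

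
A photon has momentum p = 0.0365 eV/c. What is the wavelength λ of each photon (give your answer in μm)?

34.0 μm

Use h = 6.62607015 × 10^-34 J·s, c = 2.99792458 × 10^8 m/s, 1 eV = 1.602176634 × 10^-19 J.
In SI units: p = 0.0365 eV/c = 1.9507 × 10^-29 kg·m/s.
Since λ = h/p for a photon, λ = 3.397 × 10^-5 m.
Converting to μm: λ = 33.97 μm ≈ 34.0 μm.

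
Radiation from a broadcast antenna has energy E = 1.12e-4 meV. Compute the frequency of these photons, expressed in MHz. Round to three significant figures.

Use h = 6.62607015e-34 J·s, 1 eV = 1.602176634e-19 J.
In SI units: E = 1.12e-4 meV = 1.7944e-26 J.
The photon relation is f = E/h, giving f = 2.708e7 Hz.
Converting to MHz: f = 27.08 MHz ≈ 27.1 MHz.

27.1 MHz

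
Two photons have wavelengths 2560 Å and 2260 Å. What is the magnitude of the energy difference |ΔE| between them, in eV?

Using E = hc/λ: E₁ = 7.760e-19 J, E₂ = 8.790e-19 J.
|ΔE| = |7.760e-19 − 8.790e-19| = 1.03e-19 J = 0.643 eV.

0.643 eV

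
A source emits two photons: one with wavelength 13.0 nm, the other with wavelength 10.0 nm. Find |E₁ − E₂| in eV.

28.6 eV

Using E = hc/λ: E₁ = 1.528 × 10^-17 J, E₂ = 1.986 × 10^-17 J.
|ΔE| = |1.528 × 10^-17 − 1.986 × 10^-17| = 4.58 × 10^-18 J = 28.6 eV.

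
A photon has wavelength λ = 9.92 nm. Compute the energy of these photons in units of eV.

Use h = 6.62607015·10^-34 J·s, c = 2.99792458·10^8 m/s, 1 eV = 1.602176634·10^-19 J.
First convert: λ = 9.92 nm = 9.92·10^-9 m.
For a photon E = hc/λ, so E = 2.002·10^-17 J.
Converting to eV: E = 125.0 eV ≈ 125 eV.

125 eV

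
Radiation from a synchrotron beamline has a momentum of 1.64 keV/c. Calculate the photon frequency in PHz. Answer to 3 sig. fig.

(h = 6.62607015e-34 J·s, c = 2.99792458e8 m/s, 1 eV = 1.602176634e-19 J.)
First convert: p = 1.64 keV/c = 8.7646e-25 kg·m/s.
The photon relation is f = pc/h, giving f = 3.966e17 Hz.
Converting to PHz: f = 396.6 PHz ≈ 397 PHz.

397 PHz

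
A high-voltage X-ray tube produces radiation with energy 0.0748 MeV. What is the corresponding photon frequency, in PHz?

1.81 × 10^4 PHz

First convert: E = 0.0748 MeV = 1.1984 × 10^-14 J.
The photon relation is f = E/h, giving f = 1.809 × 10^19 Hz.
Converting to PHz: f = 18090 PHz ≈ 1.81 × 10^4 PHz.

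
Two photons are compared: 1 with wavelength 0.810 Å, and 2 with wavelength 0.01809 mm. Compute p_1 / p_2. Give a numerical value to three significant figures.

p_1 = 8.180e-24 kg·m/s (from wavelength = 0.810 Å, via p = h/λ).
p_2 = 3.663e-29 kg·m/s (from wavelength = 0.01809 mm, via p = h/λ).
Ratio = 8.180e-24 / 3.663e-29 = 2.23e5.

2.23e5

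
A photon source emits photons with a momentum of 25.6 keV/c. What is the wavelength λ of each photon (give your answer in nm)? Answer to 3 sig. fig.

Use h = 6.62607015 × 10^-34 J·s, c = 2.99792458 × 10^8 m/s, 1 eV = 1.602176634 × 10^-19 J.
In SI units: p = 25.6 keV/c = 1.3681 × 10^-23 kg·m/s.
The photon relation is λ = h/p, giving λ = 4.843 × 10^-11 m.
Converting to nm: λ = 0.04843 nm ≈ 0.0484 nm.

0.0484 nm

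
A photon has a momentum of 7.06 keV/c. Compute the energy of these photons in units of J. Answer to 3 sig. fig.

1.13e-15 J

In SI units: p = 7.06 keV/c = 3.7731e-24 kg·m/s.
Apply E = pc: E = 1.131e-15 J.
So E ≈ 1.13e-15 J.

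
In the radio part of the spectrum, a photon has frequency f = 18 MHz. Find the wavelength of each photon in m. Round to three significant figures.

First convert: f = 18 MHz = 1.8 × 10^7 Hz.
Apply λ = c/f: λ = 16.66 m.
So λ ≈ 16.7 m.

16.7 m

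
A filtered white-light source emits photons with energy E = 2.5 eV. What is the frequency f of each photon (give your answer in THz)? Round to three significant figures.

604 THz

Convert to SI: E = 2.5 eV = 4.0054 × 10^-19 J.
For a photon f = E/h, so f = 6.045 × 10^14 Hz.
Converting to THz: f = 604.5 THz ≈ 604 THz.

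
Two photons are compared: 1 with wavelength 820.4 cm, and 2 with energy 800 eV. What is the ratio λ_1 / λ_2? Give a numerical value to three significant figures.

5.29 × 10^9

λ_1 = 8.204 m (from wavelength = 820.4 cm, via λ given directly).
λ_2 = 1.550 × 10^-9 m (from energy = 800 eV, via λ = hc/E).
Ratio = 8.204 / 1.550 × 10^-9 = 5.29 × 10^9.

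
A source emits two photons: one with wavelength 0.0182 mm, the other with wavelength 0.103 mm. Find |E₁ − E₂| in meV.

56.1 meV

Using E = hc/λ: E₁ = 1.091 × 10^-20 J, E₂ = 1.929 × 10^-21 J.
|ΔE| = |1.091 × 10^-20 − 1.929 × 10^-21| = 8.99 × 10^-21 J = 56.1 meV.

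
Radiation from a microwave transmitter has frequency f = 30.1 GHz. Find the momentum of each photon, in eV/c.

First convert: f = 30.1 GHz = 3.01e10 Hz.
Apply p = hf/c: p = 6.653e-32 kg·m/s.
Converting to eV/c: p = 1.245e-4 eV/c ≈ 1.24e-4 eV/c.

1.24e-4 eV/c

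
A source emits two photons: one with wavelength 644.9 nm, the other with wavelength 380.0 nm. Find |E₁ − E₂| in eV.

1.34 eV

Using E = hc/λ: E₁ = 3.0802e-19 J, E₂ = 5.2275e-19 J.
|ΔE| = |3.0802e-19 − 5.2275e-19| = 2.15e-19 J = 1.34 eV.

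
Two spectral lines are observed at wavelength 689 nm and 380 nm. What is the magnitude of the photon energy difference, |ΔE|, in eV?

1.46 eV

Using E = hc/λ: E₁ = 2.883e-19 J, E₂ = 5.227e-19 J.
|ΔE| = |2.883e-19 − 5.227e-19| = 2.34e-19 J = 1.46 eV.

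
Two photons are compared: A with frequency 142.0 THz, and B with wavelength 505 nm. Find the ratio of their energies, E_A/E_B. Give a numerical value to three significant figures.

0.239

E_A = 9.409 × 10^-20 J (from frequency = 142.0 THz, via E = hf).
E_B = 3.934 × 10^-19 J (from wavelength = 505 nm, via E = hc/λ).
Ratio = 9.409 × 10^-20 / 3.934 × 10^-19 = 0.239.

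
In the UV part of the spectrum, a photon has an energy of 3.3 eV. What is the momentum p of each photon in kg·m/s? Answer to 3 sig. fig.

1.76 × 10^-27 kg·m/s

Take c = 2.99792458 × 10^8 m/s, 1 eV = 1.602176634 × 10^-19 J.
Convert to SI: E = 3.3 eV = 5.2872 × 10^-19 J.
The photon relation is p = E/c, giving p = 1.764 × 10^-27 kg·m/s.
So p ≈ 1.76 × 10^-27 kg·m/s.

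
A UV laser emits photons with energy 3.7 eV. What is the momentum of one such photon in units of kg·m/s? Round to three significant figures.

Take c = 2.99792458 × 10^8 m/s, 1 eV = 1.602176634 × 10^-19 J.
First convert: E = 3.7 eV = 5.9281 × 10^-19 J.
Since p = E/c for a photon, p = 1.977 × 10^-27 kg·m/s.
So p ≈ 1.98 × 10^-27 kg·m/s.

1.98 × 10^-27 kg·m/s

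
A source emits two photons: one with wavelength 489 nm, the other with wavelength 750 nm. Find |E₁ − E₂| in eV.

Using E = hc/λ: E₁ = 4.062e-19 J, E₂ = 2.649e-19 J.
|ΔE| = |4.062e-19 − 2.649e-19| = 1.41e-19 J = 0.882 eV.

0.882 eV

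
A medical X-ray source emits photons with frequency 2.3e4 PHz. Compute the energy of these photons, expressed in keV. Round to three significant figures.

In SI units: f = 2.3e4 PHz = 2.3e19 Hz.
The photon relation is E = hf, giving E = 1.524e-14 J.
Converting to keV: E = 95.12 keV ≈ 95.1 keV.

95.1 keV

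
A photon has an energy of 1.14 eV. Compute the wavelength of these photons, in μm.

1.09 μm

First convert: E = 1.14 eV = 1.8265·10^-19 J.
Apply λ = hc/E: λ = 1.088·10^-6 m.
Converting to μm: λ = 1.088 μm ≈ 1.09 μm.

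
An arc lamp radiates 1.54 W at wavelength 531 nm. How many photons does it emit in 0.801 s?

Total energy: E_total = P·t = 1.54 × 0.801 = 1.234 J.
Per-photon energy: E = 3.741e-19 J.
N = E_total / E_photon = 3.30e18.

3.30e18 photons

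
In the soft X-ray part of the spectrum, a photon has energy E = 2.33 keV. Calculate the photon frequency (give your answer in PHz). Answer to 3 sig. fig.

563 PHz

Take h = 6.62607015e-34 J·s, 1 eV = 1.602176634e-19 J.
First convert: E = 2.33 keV = 3.7331e-16 J.
For a photon f = E/h, so f = 5.634e17 Hz.
Converting to PHz: f = 563.4 PHz ≈ 563 PHz.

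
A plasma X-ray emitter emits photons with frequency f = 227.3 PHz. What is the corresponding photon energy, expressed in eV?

940 eV

(h = 6.62607015 × 10^-34 J·s, 1 eV = 1.602176634 × 10^-19 J.)
First convert: f = 227.3 PHz = 2.273 × 10^17 Hz.
For a photon E = hf, so E = 1.506 × 10^-16 J.
Converting to eV: E = 940.0 eV ≈ 940 eV.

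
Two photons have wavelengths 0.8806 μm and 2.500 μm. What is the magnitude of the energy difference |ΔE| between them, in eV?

Using E = hc/λ: E₁ = 2.2558e-19 J, E₂ = 7.9458e-20 J.
|ΔE| = |2.2558e-19 − 7.9458e-20| = 1.46e-19 J = 0.912 eV.

0.912 eV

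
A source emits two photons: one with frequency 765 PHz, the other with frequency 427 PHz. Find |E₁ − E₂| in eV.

1400 eV

Using E = hf: E₁ = 5.069e-16 J, E₂ = 2.829e-16 J.
|ΔE| = |5.069e-16 − 2.829e-16| = 2.24e-16 J = 1400 eV.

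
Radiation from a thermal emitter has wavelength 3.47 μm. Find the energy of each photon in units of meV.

357 meV

Use h = 6.62607015e-34 J·s, c = 2.99792458e8 m/s, 1 eV = 1.602176634e-19 J.
First convert: λ = 3.47 μm = 3.47e-6 m.
Since E = hc/λ for a photon, E = 5.725e-20 J.
Converting to meV: E = 357.3 meV ≈ 357 meV.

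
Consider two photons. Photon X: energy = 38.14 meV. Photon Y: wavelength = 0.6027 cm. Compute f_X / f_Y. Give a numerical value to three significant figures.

185

f_X = 9.222e12 Hz (from energy = 38.14 meV, via f = E/h).
f_Y = 4.974e10 Hz (from wavelength = 0.6027 cm, via f = c/λ).
Ratio = 9.222e12 / 4.974e10 = 185.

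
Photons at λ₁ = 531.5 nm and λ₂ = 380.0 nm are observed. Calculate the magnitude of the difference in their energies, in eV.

0.930 eV

Using E = hc/λ: E₁ = 3.7374e-19 J, E₂ = 5.2275e-19 J.
|ΔE| = |3.7374e-19 − 5.2275e-19| = 1.49e-19 J = 0.930 eV.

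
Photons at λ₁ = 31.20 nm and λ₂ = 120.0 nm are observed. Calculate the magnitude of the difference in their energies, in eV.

29.4 eV

Using E = hc/λ: E₁ = 6.3668·10^-18 J, E₂ = 1.6554·10^-18 J.
|ΔE| = |6.3668·10^-18 − 1.6554·10^-18| = 4.71·10^-18 J = 29.4 eV.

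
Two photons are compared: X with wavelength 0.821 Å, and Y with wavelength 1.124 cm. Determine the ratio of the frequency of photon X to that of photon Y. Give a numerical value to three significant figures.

1.37e8

f_X = 3.652e18 Hz (from wavelength = 0.821 Å, via f = c/λ).
f_Y = 2.667e10 Hz (from wavelength = 1.124 cm, via f = c/λ).
Ratio = 3.652e18 / 2.667e10 = 1.37e8.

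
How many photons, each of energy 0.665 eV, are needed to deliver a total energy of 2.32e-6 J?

Per-photon energy: E = 1.065e-19 J (from energy = 0.665 eV).
N = E_total / E_photon = 2.32e-6 J / 1.065e-19 J = 2.18e13.

2.18e13 photons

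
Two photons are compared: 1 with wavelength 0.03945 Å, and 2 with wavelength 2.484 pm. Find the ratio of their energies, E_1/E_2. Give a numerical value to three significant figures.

E_1 = 5.035 × 10^-14 J (from wavelength = 0.03945 Å, via E = hc/λ).
E_2 = 7.997 × 10^-14 J (from wavelength = 2.484 pm, via E = hc/λ).
Ratio = 5.035 × 10^-14 / 7.997 × 10^-14 = 0.630.

0.630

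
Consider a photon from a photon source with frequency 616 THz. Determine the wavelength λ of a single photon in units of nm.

Take c = 2.99792458e8 m/s.
Convert to SI: f = 616 THz = 6.16e14 Hz.
Apply λ = c/f: λ = 4.867e-7 m.
Converting to nm: λ = 486.7 nm ≈ 487 nm.

487 nm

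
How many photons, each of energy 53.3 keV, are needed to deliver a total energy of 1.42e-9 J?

1.66e5 photons

Per-photon energy: E = 8.540e-15 J (from energy = 53.3 keV).
N = E_total / E_photon = 1.42e-9 J / 8.540e-15 J = 1.66e5.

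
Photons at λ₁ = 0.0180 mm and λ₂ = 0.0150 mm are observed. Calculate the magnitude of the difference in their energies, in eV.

0.0138 eV

Using E = hc/λ: E₁ = 1.104e-20 J, E₂ = 1.324e-20 J.
|ΔE| = |1.104e-20 − 1.324e-20| = 2.21e-21 J = 0.0138 eV.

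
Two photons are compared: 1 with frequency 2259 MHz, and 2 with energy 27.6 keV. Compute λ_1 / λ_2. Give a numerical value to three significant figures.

λ_1 = 0.1327 m (from frequency = 2259 MHz, via λ = c/f).
λ_2 = 4.492 × 10^-11 m (from energy = 27.6 keV, via λ = hc/E).
Ratio = 0.1327 / 4.492 × 10^-11 = 2.95 × 10^9.

2.95 × 10^9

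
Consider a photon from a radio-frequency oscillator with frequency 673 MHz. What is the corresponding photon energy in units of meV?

Take h = 6.62607015 × 10^-34 J·s, 1 eV = 1.602176634 × 10^-19 J.
Convert to SI: f = 673 MHz = 6.73 × 10^8 Hz.
Since E = hf for a photon, E = 4.459 × 10^-25 J.
Converting to meV: E = 0.002783 meV ≈ 2.78 × 10^-3 meV.

2.78 × 10^-3 meV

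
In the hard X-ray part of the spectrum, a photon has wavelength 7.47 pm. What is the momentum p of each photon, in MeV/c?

Use h = 6.62607015·10^-34 J·s, c = 2.99792458·10^8 m/s, 1 eV = 1.602176634·10^-19 J.
First convert: λ = 7.47 pm = 7.47·10^-12 m.
Since p = h/λ for a photon, p = 8.870·10^-23 kg·m/s.
Converting to MeV/c: p = 0.1660 MeV/c ≈ 0.166 MeV/c.

0.166 MeV/c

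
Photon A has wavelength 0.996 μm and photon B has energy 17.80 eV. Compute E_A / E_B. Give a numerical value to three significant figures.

0.0699

E_A = 1.994 × 10^-19 J (from wavelength = 0.996 μm, via E = hc/λ).
E_B = 2.852 × 10^-18 J (from energy = 17.80 eV, via E given directly).
Ratio = 1.994 × 10^-19 / 2.852 × 10^-18 = 0.0699.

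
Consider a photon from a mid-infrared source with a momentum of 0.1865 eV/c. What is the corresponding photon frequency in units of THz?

45.1 THz

Take h = 6.62607015 × 10^-34 J·s, c = 2.99792458 × 10^8 m/s, 1 eV = 1.602176634 × 10^-19 J.
In SI units: p = 0.1865 eV/c = 9.9671 × 10^-29 kg·m/s.
For a photon f = pc/h, so f = 4.510 × 10^13 Hz.
Converting to THz: f = 45.10 THz ≈ 45.1 THz.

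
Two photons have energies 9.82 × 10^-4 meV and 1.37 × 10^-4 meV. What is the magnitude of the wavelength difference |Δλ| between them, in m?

Using λ = hc/E: λ₁ = 1.263 m, λ₂ = 9.050 m.
|Δλ| = |1.263 − 9.050| = 7.79 m.

7.79 m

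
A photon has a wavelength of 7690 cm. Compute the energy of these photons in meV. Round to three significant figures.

1.61e-5 meV

Take h = 6.62607015e-34 J·s, c = 2.99792458e8 m/s, 1 eV = 1.602176634e-19 J.
In SI units: λ = 7690 cm = 76.9 m.
Apply E = hc/λ: E = 2.583e-27 J.
Converting to meV: E = 1.612e-5 meV ≈ 1.61e-5 meV.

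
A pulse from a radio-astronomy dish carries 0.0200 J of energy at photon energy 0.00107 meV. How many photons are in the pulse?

Per-photon energy: E = 1.714e-25 J (from energy = 0.00107 meV).
N = E_total / E_photon = 0.0200 J / 1.714e-25 J = 1.17e23.

1.17e23 photons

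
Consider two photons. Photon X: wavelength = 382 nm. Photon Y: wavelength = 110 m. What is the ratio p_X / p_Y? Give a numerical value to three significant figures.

2.88·10^8

p_X = 1.735·10^-27 kg·m/s (from wavelength = 382 nm, via p = h/λ).
p_Y = 6.024·10^-36 kg·m/s (from wavelength = 110 m, via p = h/λ).
Ratio = 1.735·10^-27 / 6.024·10^-36 = 2.88·10^8.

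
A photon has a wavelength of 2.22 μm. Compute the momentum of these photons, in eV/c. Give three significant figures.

(h = 6.62607015 × 10^-34 J·s, c = 2.99792458 × 10^8 m/s, 1 eV = 1.602176634 × 10^-19 J.)
First convert: λ = 2.22 μm = 2.22 × 10^-6 m.
The photon relation is p = h/λ, giving p = 2.985 × 10^-28 kg·m/s.
Converting to eV/c: p = 0.5585 eV/c ≈ 0.558 eV/c.

0.558 eV/c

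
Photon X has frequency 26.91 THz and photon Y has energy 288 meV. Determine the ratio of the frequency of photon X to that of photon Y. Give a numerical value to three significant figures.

f_X = 2.691e13 Hz (from frequency = 26.91 THz, via f given directly).
f_Y = 6.964e13 Hz (from energy = 288 meV, via f = E/h).
Ratio = 2.691e13 / 6.964e13 = 0.386.

0.386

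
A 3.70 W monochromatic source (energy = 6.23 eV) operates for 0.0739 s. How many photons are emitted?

2.74e17 photons

Total energy: E_total = P·t = 3.70 × 0.0739 = 0.2734 J.
Per-photon energy: E = 9.982e-19 J.
N = E_total / E_photon = 2.74e17.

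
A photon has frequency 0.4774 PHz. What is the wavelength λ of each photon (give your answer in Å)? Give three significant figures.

First convert: f = 0.4774 PHz = 4.774 × 10^14 Hz.
For a photon λ = c/f, so λ = 6.280 × 10^-7 m.
Converting to Å: λ = 6280 Å ≈ 6280 Å.

6280 Å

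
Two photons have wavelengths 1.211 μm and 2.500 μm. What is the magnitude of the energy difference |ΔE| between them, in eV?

0.528 eV

Using E = hc/λ: E₁ = 1.6403 × 10^-19 J, E₂ = 7.9458 × 10^-20 J.
|ΔE| = |1.6403 × 10^-19 − 7.9458 × 10^-20| = 8.46 × 10^-20 J = 0.528 eV.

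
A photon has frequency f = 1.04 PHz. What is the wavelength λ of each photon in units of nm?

Convert to SI: f = 1.04 PHz = 1.04e15 Hz.
The photon relation is λ = c/f, giving λ = 2.883e-7 m.
Converting to nm: λ = 288.3 nm ≈ 288 nm.

288 nm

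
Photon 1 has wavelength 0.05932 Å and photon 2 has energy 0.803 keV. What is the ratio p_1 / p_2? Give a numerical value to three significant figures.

p_1 = 1.117e-22 kg·m/s (from wavelength = 0.05932 Å, via p = h/λ).
p_2 = 4.291e-25 kg·m/s (from energy = 0.803 keV, via p = E/c).
Ratio = 1.117e-22 / 4.291e-25 = 260.

260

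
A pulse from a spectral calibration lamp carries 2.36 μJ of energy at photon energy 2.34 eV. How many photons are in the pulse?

6.29e12 photons

Per-photon energy: E = 3.749e-19 J (from energy = 2.34 eV).
N = E_total / E_photon = 2.36e-6 J / 3.749e-19 J = 6.29e12.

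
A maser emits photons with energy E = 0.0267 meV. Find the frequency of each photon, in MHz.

Convert to SI: E = 0.0267 meV = 4.2778 × 10^-24 J.
For a photon f = E/h, so f = 6.456 × 10^9 Hz.
Converting to MHz: f = 6456 MHz ≈ 6460 MHz.

6460 MHz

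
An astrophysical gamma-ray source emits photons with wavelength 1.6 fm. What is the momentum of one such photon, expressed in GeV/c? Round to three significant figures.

0.775 GeV/c

Convert to SI: λ = 1.6 fm = 1.6 × 10^-15 m.
For a photon p = h/λ, so p = 4.141 × 10^-19 kg·m/s.
Converting to GeV/c: p = 0.7749 GeV/c ≈ 0.775 GeV/c.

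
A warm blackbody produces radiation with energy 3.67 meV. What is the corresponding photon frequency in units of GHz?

(h = 6.62607015e-34 J·s, 1 eV = 1.602176634e-19 J.)
First convert: E = 3.67 meV = 5.8800e-22 J.
The photon relation is f = E/h, giving f = 8.874e11 Hz.
Converting to GHz: f = 887.4 GHz ≈ 887 GHz.

887 GHz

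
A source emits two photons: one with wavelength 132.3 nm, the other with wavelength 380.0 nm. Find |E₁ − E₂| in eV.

6.11 eV

Using E = hc/λ: E₁ = 1.5015 × 10^-18 J, E₂ = 5.2275 × 10^-19 J.
|ΔE| = |1.5015 × 10^-18 − 5.2275 × 10^-19| = 9.79 × 10^-19 J = 6.11 eV.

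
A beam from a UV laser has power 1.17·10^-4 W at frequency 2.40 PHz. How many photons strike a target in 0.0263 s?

Total energy: E_total = P·t = 1.17·10^-4 × 0.0263 = 3.077·10^-6 J.
Per-photon energy: E = 1.590·10^-18 J.
N = E_total / E_photon = 1.93·10^12.

1.93·10^12 photons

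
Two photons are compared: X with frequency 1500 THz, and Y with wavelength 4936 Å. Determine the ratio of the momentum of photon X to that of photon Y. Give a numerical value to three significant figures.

p_X = 3.315 × 10^-27 kg·m/s (from frequency = 1500 THz, via p = hf/c).
p_Y = 1.342 × 10^-27 kg·m/s (from wavelength = 4936 Å, via p = h/λ).
Ratio = 3.315 × 10^-27 / 1.342 × 10^-27 = 2.47.

2.47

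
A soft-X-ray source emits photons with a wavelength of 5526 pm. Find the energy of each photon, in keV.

0.224 keV

Take h = 6.62607015 × 10^-34 J·s, c = 2.99792458 × 10^8 m/s, 1 eV = 1.602176634 × 10^-19 J.
First convert: λ = 5526 pm = 5.526 × 10^-9 m.
The photon relation is E = hc/λ, giving E = 3.595 × 10^-17 J.
Converting to keV: E = 0.2244 keV ≈ 0.224 keV.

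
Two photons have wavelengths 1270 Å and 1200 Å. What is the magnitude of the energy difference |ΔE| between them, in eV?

0.569 eV

Using E = hc/λ: E₁ = 1.564 × 10^-18 J, E₂ = 1.655 × 10^-18 J.
|ΔE| = |1.564 × 10^-18 − 1.655 × 10^-18| = 9.12 × 10^-20 J = 0.569 eV.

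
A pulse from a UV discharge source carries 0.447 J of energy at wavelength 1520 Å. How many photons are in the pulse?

Per-photon energy: E = 1.307e-18 J (from wavelength = 1520 Å).
N = E_total / E_photon = 0.447 J / 1.307e-18 J = 3.42e17.

3.42e17 photons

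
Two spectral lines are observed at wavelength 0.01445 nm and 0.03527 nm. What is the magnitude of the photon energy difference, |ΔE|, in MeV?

0.0506 MeV

Using E = hc/λ: E₁ = 1.3747·10^-14 J, E₂ = 5.6321·10^-15 J.
|ΔE| = |1.3747·10^-14 − 5.6321·10^-15| = 8.11·10^-15 J = 0.0506 MeV.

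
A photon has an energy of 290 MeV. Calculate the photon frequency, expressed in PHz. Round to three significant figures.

7.01 × 10^7 PHz

Use h = 6.62607015 × 10^-34 J·s, 1 eV = 1.602176634 × 10^-19 J.
Convert to SI: E = 290 MeV = 4.6463 × 10^-11 J.
For a photon f = E/h, so f = 7.012 × 10^22 Hz.
Converting to PHz: f = 7.012 × 10^7 PHz ≈ 7.01 × 10^7 PHz.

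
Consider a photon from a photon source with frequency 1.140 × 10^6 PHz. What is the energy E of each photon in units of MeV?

First convert: f = 1.140 × 10^6 PHz = 1.140 × 10^21 Hz.
Since E = hf for a photon, E = 7.554 × 10^-13 J.
Converting to MeV: E = 4.715 MeV ≈ 4.71 MeV.

4.71 MeV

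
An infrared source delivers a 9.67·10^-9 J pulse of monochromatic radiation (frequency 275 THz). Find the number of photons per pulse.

5.31·10^10 photons

Per-photon energy: E = 1.822·10^-19 J (from frequency = 275 THz).
N = E_total / E_photon = 9.67·10^-9 J / 1.822·10^-19 J = 5.31·10^10.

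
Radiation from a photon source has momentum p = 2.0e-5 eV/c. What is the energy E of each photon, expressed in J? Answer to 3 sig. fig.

Use c = 2.99792458e8 m/s, 1 eV = 1.602176634e-19 J.
First convert: p = 2.0e-5 eV/c = 1.0689e-32 kg·m/s.
For a photon E = pc, so E = 3.204e-24 J.
So E ≈ 3.20e-24 J.

3.20e-24 J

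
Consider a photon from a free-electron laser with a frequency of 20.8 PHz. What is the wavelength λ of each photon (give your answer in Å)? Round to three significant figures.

Convert to SI: f = 20.8 PHz = 2.08 × 10^16 Hz.
For a photon λ = c/f, so λ = 1.441 × 10^-8 m.
Converting to Å: λ = 144.1 Å ≈ 144 Å.

144 Å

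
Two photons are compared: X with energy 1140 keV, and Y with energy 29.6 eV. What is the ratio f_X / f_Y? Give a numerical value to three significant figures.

f_X = 2.757·10^20 Hz (from energy = 1140 keV, via f = E/h).
f_Y = 7.157·10^15 Hz (from energy = 29.6 eV, via f = E/h).
Ratio = 2.757·10^20 / 7.157·10^15 = 3.85·10^4.

3.85·10^4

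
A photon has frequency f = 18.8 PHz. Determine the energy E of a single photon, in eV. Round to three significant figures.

Take h = 6.62607015e-34 J·s, 1 eV = 1.602176634e-19 J.
In SI units: f = 18.8 PHz = 1.88e16 Hz.
The photon relation is E = hf, giving E = 1.246e-17 J.
Converting to eV: E = 77.75 eV ≈ 77.8 eV.

77.8 eV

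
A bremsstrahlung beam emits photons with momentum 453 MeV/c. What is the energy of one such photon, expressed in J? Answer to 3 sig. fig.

Convert to SI: p = 453 MeV/c = 2.4210e-19 kg·m/s.
For a photon E = pc, so E = 7.258e-11 J.
So E ≈ 7.26e-11 J.

7.26e-11 J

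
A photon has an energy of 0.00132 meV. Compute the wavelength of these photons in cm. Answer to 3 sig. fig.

93.9 cm

(h = 6.62607015e-34 J·s, c = 2.99792458e8 m/s, 1 eV = 1.602176634e-19 J.)
In SI units: E = 0.00132 meV = 2.1149e-25 J.
Since λ = hc/E for a photon, λ = 0.9393 m.
Converting to cm: λ = 93.93 cm ≈ 93.9 cm.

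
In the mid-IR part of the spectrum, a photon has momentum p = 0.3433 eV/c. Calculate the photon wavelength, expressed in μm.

3.61 μm

First convert: p = 0.3433 eV/c = 1.8347 × 10^-28 kg·m/s.
For a photon λ = h/p, so λ = 3.612 × 10^-6 m.
Converting to μm: λ = 3.612 μm ≈ 3.61 μm.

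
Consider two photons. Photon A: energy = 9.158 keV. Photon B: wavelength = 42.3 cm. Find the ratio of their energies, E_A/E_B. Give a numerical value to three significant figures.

E_A = 1.467·10^-15 J (from energy = 9.158 keV, via E given directly).
E_B = 4.696·10^-25 J (from wavelength = 42.3 cm, via E = hc/λ).
Ratio = 1.467·10^-15 / 4.696·10^-25 = 3.12·10^9.

3.12·10^9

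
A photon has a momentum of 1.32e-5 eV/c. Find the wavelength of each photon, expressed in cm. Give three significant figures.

9.39 cm

Take h = 6.62607015e-34 J·s, c = 2.99792458e8 m/s, 1 eV = 1.602176634e-19 J.
First convert: p = 1.32e-5 eV/c = 7.0545e-33 kg·m/s.
Apply λ = h/p: λ = 0.09393 m.
Converting to cm: λ = 9.393 cm ≈ 9.39 cm.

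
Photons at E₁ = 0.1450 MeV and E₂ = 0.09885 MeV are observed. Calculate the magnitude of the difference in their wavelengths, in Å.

0.0399 Å

Using λ = hc/E: λ₁ = 8.5506 × 10^-12 m, λ₂ = 1.2543 × 10^-11 m.
|Δλ| = |8.5506 × 10^-12 − 1.2543 × 10^-11| = 3.99 × 10^-12 m = 0.0399 Å.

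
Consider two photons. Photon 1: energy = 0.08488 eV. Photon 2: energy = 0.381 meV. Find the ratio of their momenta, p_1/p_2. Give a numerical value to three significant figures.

223

p_1 = 4.536e-29 kg·m/s (from energy = 0.08488 eV, via p = E/c).
p_2 = 2.036e-31 kg·m/s (from energy = 0.381 meV, via p = E/c).
Ratio = 4.536e-29 / 2.036e-31 = 223.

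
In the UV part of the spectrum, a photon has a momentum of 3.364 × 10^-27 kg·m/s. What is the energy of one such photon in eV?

(c = 2.99792458 × 10^8 m/s, 1 eV = 1.602176634 × 10^-19 J.)
Apply E = pc: E = 1.009 × 10^-18 J.
Converting to eV: E = 6.295 eV ≈ 6.29 eV.

6.29 eV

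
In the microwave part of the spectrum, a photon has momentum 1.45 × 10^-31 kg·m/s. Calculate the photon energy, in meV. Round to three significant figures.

0.271 meV

Use c = 2.99792458 × 10^8 m/s, 1 eV = 1.602176634 × 10^-19 J.
For a photon E = pc, so E = 4.347 × 10^-23 J.
Converting to meV: E = 0.2713 meV ≈ 0.271 meV.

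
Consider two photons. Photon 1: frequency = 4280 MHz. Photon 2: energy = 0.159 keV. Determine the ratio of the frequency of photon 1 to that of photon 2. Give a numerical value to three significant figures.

f_1 = 4.280e9 Hz (from frequency = 4280 MHz, via f given directly).
f_2 = 3.845e16 Hz (from energy = 0.159 keV, via f = E/h).
Ratio = 4.280e9 / 3.845e16 = 1.11e-7.

1.11e-7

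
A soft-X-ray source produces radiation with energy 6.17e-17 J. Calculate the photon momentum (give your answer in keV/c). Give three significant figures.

The photon relation is p = E/c, giving p = 2.058e-25 kg·m/s.
Converting to keV/c: p = 0.3851 keV/c ≈ 0.385 keV/c.

0.385 keV/c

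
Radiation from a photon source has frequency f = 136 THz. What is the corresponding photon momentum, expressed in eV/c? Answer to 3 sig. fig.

Use h = 6.62607015e-34 J·s, c = 2.99792458e8 m/s, 1 eV = 1.602176634e-19 J.
First convert: f = 136 THz = 1.36e14 Hz.
The photon relation is p = hf/c, giving p = 3.006e-28 kg·m/s.
Converting to eV/c: p = 0.5625 eV/c ≈ 0.562 eV/c.

0.562 eV/c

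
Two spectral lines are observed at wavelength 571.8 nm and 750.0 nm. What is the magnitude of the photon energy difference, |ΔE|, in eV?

0.515 eV

Using E = hc/λ: E₁ = 3.4740 × 10^-19 J, E₂ = 2.6486 × 10^-19 J.
|ΔE| = |3.4740 × 10^-19 − 2.6486 × 10^-19| = 8.25 × 10^-20 J = 0.515 eV.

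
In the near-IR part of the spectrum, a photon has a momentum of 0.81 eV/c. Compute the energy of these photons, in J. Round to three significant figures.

First convert: p = 0.81 eV/c = 4.3289e-28 kg·m/s.
For a photon E = pc, so E = 1.298e-19 J.
So E ≈ 1.30e-19 J.

1.30e-19 J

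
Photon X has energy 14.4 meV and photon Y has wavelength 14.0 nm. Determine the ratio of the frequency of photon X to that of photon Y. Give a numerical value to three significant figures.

1.63 × 10^-4

f_X = 3.482 × 10^12 Hz (from energy = 14.4 meV, via f = E/h).
f_Y = 2.141 × 10^16 Hz (from wavelength = 14.0 nm, via f = c/λ).
Ratio = 3.482 × 10^12 / 2.141 × 10^16 = 1.63 × 10^-4.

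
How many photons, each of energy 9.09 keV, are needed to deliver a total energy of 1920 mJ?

1.32e15 photons

Per-photon energy: E = 1.456e-15 J (from energy = 9.09 keV).
N = E_total / E_photon = 1.92 J / 1.456e-15 J = 1.32e15.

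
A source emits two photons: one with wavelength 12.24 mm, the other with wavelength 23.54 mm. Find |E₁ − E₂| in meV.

0.0486 meV

Using E = hc/λ: E₁ = 1.6229 × 10^-23 J, E₂ = 8.4386 × 10^-24 J.
|ΔE| = |1.6229 × 10^-23 − 8.4386 × 10^-24| = 7.79 × 10^-24 J = 0.0486 meV.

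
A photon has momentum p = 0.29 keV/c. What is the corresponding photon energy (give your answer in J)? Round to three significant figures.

Take c = 2.99792458 × 10^8 m/s, 1 eV = 1.602176634 × 10^-19 J.
In SI units: p = 0.29 keV/c = 1.5498 × 10^-25 kg·m/s.
Since E = pc for a photon, E = 4.646 × 10^-17 J.
So E ≈ 4.65 × 10^-17 J.

4.65 × 10^-17 J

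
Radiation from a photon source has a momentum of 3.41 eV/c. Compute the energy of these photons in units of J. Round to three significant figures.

5.46 × 10^-19 J

Convert to SI: p = 3.41 eV/c = 1.8224 × 10^-27 kg·m/s.
Since E = pc for a photon, E = 5.463 × 10^-19 J.
So E ≈ 5.46 × 10^-19 J.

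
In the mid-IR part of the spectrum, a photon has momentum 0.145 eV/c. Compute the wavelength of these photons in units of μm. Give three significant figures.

8.55 μm

(h = 6.62607015 × 10^-34 J·s, c = 2.99792458 × 10^8 m/s, 1 eV = 1.602176634 × 10^-19 J.)
First convert: p = 0.145 eV/c = 7.7492 × 10^-29 kg·m/s.
For a photon λ = h/p, so λ = 8.551 × 10^-6 m.
Converting to μm: λ = 8.551 μm ≈ 8.55 μm.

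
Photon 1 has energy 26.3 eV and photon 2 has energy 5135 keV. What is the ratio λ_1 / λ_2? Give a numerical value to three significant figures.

λ_1 = 4.714e-8 m (from energy = 26.3 eV, via λ = hc/E).
λ_2 = 2.414e-13 m (from energy = 5135 keV, via λ = hc/E).
Ratio = 4.714e-8 / 2.414e-13 = 1.95e5.

1.95e5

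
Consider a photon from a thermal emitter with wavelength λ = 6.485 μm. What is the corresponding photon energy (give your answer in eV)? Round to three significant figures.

Convert to SI: λ = 6.485 μm = 6.485e-6 m.
For a photon E = hc/λ, so E = 3.063e-20 J.
Converting to eV: E = 0.1912 eV ≈ 0.191 eV.

0.191 eV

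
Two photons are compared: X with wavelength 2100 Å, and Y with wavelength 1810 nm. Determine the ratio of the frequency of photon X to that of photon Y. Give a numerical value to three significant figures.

8.62

f_X = 1.428 × 10^15 Hz (from wavelength = 2100 Å, via f = c/λ).
f_Y = 1.656 × 10^14 Hz (from wavelength = 1810 nm, via f = c/λ).
Ratio = 1.428 × 10^15 / 1.656 × 10^14 = 8.62.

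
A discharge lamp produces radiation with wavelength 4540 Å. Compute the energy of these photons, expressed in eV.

2.73 eV

Use h = 6.62607015 × 10^-34 J·s, c = 2.99792458 × 10^8 m/s, 1 eV = 1.602176634 × 10^-19 J.
First convert: λ = 4540 Å = 4.54 × 10^-7 m.
For a photon E = hc/λ, so E = 4.375 × 10^-19 J.
Converting to eV: E = 2.731 eV ≈ 2.73 eV.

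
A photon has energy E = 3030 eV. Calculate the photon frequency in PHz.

733 PHz

First convert: E = 3030 eV = 4.8546·10^-16 J.
Apply f = E/h: f = 7.327·10^17 Hz.
Converting to PHz: f = 732.7 PHz ≈ 733 PHz.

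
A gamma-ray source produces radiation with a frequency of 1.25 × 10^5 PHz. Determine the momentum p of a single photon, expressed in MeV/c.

Convert to SI: f = 1.25 × 10^5 PHz = 1.25 × 10^20 Hz.
For a photon p = hf/c, so p = 2.763 × 10^-22 kg·m/s.
Converting to MeV/c: p = 0.5170 MeV/c ≈ 0.517 MeV/c.

0.517 MeV/c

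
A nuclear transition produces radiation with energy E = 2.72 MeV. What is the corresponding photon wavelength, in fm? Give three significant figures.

In SI units: E = 2.72 MeV = 4.3579 × 10^-13 J.
Apply λ = hc/E: λ = 4.558 × 10^-13 m.
Converting to fm: λ = 455.8 fm ≈ 456 fm.

456 fm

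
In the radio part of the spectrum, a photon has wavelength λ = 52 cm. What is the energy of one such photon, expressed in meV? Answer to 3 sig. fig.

In SI units: λ = 52 cm = 0.52 m.
For a photon E = hc/λ, so E = 3.820 × 10^-25 J.
Converting to meV: E = 0.002384 meV ≈ 2.38 × 10^-3 meV.

2.38 × 10^-3 meV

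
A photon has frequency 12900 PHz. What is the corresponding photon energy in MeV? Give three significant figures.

Use h = 6.62607015 × 10^-34 J·s, 1 eV = 1.602176634 × 10^-19 J.
Convert to SI: f = 12900 PHz = 1.29 × 10^19 Hz.
Apply E = hf: E = 8.548 × 10^-15 J.
Converting to MeV: E = 0.05335 MeV ≈ 0.0534 MeV.

0.0534 MeV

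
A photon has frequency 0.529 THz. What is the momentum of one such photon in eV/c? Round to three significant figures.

(h = 6.62607015e-34 J·s, c = 2.99792458e8 m/s, 1 eV = 1.602176634e-19 J.)
First convert: f = 0.529 THz = 5.29e11 Hz.
The photon relation is p = hf/c, giving p = 1.169e-30 kg·m/s.
Converting to eV/c: p = 0.002188 eV/c ≈ 2.19e-3 eV/c.

2.19e-3 eV/c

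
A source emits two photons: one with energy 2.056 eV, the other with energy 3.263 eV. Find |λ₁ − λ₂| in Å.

Using λ = hc/E: λ₁ = 6.0304e-7 m, λ₂ = 3.7997e-7 m.
|Δλ| = |6.0304e-7 − 3.7997e-7| = 2.23e-7 m = 2230 Å.

2230 Å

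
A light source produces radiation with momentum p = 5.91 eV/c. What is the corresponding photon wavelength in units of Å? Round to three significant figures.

Take h = 6.62607015 × 10^-34 J·s, c = 2.99792458 × 10^8 m/s, 1 eV = 1.602176634 × 10^-19 J.
First convert: p = 5.91 eV/c = 3.1585 × 10^-27 kg·m/s.
The photon relation is λ = h/p, giving λ = 2.098 × 10^-7 m.
Converting to Å: λ = 2098 Å ≈ 2100 Å.

2100 Å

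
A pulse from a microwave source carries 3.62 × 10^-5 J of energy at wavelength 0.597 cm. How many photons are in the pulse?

Per-photon energy: E = 3.327 × 10^-23 J (from wavelength = 0.597 cm).
N = E_total / E_photon = 3.62 × 10^-5 J / 3.327 × 10^-23 J = 1.09 × 10^18.

1.09 × 10^18 photons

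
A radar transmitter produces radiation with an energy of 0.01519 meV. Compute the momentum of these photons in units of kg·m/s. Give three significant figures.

8.12 × 10^-33 kg·m/s

Take c = 2.99792458 × 10^8 m/s, 1 eV = 1.602176634 × 10^-19 J.
First convert: E = 0.01519 meV = 2.4337 × 10^-24 J.
The photon relation is p = E/c, giving p = 8.118 × 10^-33 kg·m/s.
So p ≈ 8.12 × 10^-33 kg·m/s.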